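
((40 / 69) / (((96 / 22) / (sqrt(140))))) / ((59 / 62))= 3410*sqrt(35) / 12213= 1.65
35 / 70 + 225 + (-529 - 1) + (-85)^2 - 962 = 11917 / 2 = 5958.50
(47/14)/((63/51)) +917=270397/294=919.72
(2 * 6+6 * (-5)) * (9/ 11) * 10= -1620/ 11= -147.27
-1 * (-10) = 10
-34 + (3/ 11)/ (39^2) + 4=-167309/ 5577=-30.00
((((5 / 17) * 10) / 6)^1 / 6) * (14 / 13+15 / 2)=5575 / 7956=0.70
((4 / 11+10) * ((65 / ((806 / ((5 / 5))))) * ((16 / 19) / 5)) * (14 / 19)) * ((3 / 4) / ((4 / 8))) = 1008 / 6479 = 0.16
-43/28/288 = -0.01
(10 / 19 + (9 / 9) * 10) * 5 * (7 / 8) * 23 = 20125 / 19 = 1059.21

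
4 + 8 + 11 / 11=13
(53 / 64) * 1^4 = 53 / 64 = 0.83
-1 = -1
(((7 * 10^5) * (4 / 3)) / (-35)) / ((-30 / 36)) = 32000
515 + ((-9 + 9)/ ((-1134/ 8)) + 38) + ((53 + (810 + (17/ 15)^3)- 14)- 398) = 3393413/ 3375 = 1005.46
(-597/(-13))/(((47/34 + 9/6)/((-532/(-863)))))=771324/78533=9.82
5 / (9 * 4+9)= 1 / 9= 0.11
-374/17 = -22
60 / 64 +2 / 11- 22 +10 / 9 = -31315 / 1584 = -19.77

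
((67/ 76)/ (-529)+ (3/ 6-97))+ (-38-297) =-17348093/ 40204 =-431.50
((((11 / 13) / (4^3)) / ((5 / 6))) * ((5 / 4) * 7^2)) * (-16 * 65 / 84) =-385 / 32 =-12.03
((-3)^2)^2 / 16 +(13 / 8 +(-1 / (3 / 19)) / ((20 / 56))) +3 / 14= -18197 / 1680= -10.83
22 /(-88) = -0.25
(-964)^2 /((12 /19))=4414156 /3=1471385.33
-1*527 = -527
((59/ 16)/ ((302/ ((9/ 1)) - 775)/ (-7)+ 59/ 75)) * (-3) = -278775/ 2689024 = -0.10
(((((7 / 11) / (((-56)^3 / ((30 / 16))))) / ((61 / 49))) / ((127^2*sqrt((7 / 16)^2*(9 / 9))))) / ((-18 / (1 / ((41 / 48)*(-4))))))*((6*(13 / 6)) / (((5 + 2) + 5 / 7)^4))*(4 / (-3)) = 22295 / 362209712145836544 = 0.00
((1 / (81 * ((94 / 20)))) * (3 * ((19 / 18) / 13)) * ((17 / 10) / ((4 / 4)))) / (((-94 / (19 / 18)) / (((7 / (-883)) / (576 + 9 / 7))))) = 300713 / 1792781624800296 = 0.00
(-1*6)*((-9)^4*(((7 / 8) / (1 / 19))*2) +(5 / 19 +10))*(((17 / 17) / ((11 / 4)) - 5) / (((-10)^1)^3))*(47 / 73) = -119229850557 / 30514000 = -3907.38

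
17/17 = 1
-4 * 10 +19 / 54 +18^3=312787 / 54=5792.35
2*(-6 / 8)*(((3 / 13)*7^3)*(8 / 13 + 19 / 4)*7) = -6028911 / 1352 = -4459.25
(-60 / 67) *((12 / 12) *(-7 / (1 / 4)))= 1680 / 67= 25.07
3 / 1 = 3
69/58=1.19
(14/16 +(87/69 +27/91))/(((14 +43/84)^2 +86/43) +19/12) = 5132106/451862255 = 0.01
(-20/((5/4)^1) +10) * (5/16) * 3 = -45/8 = -5.62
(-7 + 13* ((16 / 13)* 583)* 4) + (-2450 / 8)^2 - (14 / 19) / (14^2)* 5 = 278968125 / 2128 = 131094.04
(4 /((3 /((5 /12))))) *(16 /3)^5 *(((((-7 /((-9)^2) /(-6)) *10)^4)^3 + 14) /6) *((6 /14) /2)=111125877949615509098271998970429440 /92709463147897837085761925410587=1198.65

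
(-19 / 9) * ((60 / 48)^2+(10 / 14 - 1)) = -2717 / 1008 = -2.70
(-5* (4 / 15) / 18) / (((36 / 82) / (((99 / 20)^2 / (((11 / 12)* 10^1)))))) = -451 / 1000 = -0.45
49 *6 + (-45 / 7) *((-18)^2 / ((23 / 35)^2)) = -2395974 / 529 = -4529.25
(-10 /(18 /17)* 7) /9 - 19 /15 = -3488 /405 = -8.61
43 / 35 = 1.23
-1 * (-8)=8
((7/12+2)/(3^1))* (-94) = -1457/18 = -80.94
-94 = -94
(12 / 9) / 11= 4 / 33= 0.12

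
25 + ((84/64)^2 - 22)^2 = 28584881/65536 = 436.17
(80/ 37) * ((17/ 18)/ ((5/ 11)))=1496/ 333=4.49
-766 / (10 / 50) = -3830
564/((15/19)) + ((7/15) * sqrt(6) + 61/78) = 7 * sqrt(6)/15 + 278921/390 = 716.33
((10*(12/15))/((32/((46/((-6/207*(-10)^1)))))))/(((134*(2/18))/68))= 242811/1340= 181.20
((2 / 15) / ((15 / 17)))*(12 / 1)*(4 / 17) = 32 / 75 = 0.43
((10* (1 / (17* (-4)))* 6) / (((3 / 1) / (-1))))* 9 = 45 / 17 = 2.65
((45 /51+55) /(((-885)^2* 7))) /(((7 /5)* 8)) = 95 /104388228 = 0.00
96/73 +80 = 81.32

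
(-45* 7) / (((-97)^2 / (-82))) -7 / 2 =-14203 / 18818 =-0.75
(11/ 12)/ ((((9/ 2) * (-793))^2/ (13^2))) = 11/ 904203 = 0.00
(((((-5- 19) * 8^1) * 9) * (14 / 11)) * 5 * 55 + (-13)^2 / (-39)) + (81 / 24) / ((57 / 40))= -34473712 / 57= -604801.96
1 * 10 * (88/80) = 11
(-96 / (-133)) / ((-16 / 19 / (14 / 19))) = -12 / 19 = -0.63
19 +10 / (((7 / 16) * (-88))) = 1443 / 77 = 18.74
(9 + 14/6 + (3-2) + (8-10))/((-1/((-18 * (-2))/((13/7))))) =-200.31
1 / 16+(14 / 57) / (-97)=5305 / 88464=0.06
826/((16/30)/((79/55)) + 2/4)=948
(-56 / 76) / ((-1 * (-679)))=-0.00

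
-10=-10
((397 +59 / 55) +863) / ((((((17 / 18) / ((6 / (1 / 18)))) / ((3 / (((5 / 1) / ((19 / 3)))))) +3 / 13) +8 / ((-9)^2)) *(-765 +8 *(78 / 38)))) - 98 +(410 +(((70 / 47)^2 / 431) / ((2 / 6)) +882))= 109120032103747026 / 91779354031915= 1188.94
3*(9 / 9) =3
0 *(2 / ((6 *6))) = 0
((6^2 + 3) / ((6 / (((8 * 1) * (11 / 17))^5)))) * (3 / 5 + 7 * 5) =6105858277376 / 7099285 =860066.65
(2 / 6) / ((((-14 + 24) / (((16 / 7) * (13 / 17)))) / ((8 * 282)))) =78208 / 595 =131.44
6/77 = 0.08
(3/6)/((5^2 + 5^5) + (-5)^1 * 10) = 0.00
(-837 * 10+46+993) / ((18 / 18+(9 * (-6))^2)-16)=-7331 / 2901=-2.53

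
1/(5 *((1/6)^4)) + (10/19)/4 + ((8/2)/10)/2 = 259.53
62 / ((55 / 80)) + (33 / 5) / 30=49721 / 550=90.40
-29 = -29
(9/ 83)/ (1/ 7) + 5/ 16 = 1423/ 1328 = 1.07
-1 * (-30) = 30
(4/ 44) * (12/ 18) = 0.06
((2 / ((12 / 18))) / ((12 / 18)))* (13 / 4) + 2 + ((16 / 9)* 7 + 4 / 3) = 2189 / 72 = 30.40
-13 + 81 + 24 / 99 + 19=2879 / 33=87.24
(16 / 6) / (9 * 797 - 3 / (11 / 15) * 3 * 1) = 11 / 29538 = 0.00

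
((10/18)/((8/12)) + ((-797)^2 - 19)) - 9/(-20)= 38111477/60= 635191.28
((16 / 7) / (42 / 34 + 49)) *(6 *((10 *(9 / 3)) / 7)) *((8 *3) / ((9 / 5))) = 326400 / 20923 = 15.60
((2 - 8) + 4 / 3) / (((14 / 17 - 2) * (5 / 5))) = 119 / 30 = 3.97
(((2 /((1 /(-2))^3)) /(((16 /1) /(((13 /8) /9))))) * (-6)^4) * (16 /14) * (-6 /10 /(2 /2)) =5616 /35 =160.46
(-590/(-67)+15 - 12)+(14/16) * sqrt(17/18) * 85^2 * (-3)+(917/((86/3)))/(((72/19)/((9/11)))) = 9488311/507056 - 50575 * sqrt(34)/16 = -18412.56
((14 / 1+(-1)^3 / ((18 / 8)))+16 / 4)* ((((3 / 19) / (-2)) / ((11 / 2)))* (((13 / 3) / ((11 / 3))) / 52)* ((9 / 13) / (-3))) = 79 / 59774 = 0.00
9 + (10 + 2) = 21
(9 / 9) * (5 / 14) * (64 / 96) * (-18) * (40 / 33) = -400 / 77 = -5.19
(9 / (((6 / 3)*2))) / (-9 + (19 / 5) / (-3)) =-135 / 616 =-0.22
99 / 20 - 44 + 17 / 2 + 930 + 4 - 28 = 17509 / 20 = 875.45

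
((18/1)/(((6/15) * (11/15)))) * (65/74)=43875/814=53.90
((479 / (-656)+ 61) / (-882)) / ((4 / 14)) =-4393 / 18368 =-0.24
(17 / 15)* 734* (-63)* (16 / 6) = -698768 / 5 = -139753.60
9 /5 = 1.80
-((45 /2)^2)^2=-4100625 /16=-256289.06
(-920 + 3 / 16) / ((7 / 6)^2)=-132453 / 196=-675.78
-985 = -985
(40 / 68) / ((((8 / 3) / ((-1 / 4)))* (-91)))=15 / 24752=0.00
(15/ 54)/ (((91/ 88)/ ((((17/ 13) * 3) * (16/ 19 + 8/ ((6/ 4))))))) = 1316480/ 202293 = 6.51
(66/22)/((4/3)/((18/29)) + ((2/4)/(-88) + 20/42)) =99792/87107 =1.15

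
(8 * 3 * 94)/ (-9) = -752/ 3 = -250.67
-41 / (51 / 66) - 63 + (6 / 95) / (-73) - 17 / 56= -768244207 / 6602120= -116.36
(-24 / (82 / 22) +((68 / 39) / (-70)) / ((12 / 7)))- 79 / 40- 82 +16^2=31769849 / 191880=165.57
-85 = -85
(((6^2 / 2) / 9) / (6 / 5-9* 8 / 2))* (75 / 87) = -125 / 2523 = -0.05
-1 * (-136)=136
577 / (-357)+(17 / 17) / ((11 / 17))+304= 1193530 / 3927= 303.93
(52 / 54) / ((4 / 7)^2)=637 / 216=2.95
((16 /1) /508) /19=4 /2413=0.00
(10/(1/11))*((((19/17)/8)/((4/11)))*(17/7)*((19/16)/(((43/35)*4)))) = 24.80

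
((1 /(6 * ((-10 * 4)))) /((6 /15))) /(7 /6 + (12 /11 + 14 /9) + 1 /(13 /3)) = -0.00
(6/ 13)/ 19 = 6/ 247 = 0.02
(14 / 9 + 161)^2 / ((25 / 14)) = 29965166 / 2025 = 14797.61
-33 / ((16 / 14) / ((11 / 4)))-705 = -784.41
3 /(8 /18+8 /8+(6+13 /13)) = 27 /76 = 0.36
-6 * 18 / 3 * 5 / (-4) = 45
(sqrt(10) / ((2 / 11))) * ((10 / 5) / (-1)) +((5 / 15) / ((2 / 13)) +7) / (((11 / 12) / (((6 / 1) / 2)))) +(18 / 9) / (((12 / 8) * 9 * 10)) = 4052 / 135 - 11 * sqrt(10) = -4.77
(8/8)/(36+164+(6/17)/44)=374/74803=0.00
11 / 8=1.38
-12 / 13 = -0.92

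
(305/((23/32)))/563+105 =1369405/12949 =105.75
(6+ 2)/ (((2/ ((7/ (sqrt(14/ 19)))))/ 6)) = 12 * sqrt(266) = 195.71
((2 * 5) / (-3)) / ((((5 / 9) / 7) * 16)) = -21 / 8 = -2.62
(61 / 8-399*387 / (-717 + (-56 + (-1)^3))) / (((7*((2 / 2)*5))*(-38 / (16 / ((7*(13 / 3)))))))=-4971 / 60515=-0.08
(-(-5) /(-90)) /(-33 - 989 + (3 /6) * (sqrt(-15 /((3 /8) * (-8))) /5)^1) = sqrt(5) /188007111 + 10220 /188007111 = 0.00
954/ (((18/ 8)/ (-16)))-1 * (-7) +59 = -6718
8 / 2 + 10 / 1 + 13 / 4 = 69 / 4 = 17.25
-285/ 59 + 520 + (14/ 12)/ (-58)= 10577047/ 20532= 515.15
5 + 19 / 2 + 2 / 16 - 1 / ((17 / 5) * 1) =1949 / 136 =14.33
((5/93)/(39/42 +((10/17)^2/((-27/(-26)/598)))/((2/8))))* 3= 546210/2702277409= 0.00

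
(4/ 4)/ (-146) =-1/ 146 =-0.01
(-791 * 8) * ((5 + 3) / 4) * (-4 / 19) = 2664.42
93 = 93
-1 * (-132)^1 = 132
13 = 13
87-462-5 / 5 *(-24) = -351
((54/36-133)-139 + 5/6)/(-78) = 809/234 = 3.46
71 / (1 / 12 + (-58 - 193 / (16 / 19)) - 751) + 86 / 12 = 2122199 / 298974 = 7.10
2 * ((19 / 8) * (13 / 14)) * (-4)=-247 / 14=-17.64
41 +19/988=2133/52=41.02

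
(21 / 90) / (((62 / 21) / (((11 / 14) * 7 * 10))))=539 / 124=4.35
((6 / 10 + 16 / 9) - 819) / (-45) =36748 / 2025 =18.15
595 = 595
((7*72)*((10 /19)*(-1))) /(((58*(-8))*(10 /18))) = 567 /551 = 1.03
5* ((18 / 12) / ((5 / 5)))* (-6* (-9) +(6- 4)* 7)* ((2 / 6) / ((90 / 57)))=323 / 3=107.67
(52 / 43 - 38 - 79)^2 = 24790441 / 1849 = 13407.49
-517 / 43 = -12.02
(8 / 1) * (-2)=-16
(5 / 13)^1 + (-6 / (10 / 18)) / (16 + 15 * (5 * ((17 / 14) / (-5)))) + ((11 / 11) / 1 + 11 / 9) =135727 / 18135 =7.48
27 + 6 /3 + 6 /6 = 30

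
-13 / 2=-6.50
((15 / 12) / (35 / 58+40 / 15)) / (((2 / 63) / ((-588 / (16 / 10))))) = -20142675 / 4552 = -4425.02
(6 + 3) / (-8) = -9 / 8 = -1.12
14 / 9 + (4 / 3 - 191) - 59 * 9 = -6472 / 9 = -719.11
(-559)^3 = -174676879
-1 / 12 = -0.08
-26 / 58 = -13 / 29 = -0.45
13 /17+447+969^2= 15969949 /17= 939408.76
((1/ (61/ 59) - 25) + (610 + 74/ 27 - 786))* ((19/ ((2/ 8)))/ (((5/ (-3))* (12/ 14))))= 17286808/ 1647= 10495.94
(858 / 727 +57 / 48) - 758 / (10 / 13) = -57173159 / 58160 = -983.03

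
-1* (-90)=90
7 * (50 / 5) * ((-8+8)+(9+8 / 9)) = 6230 / 9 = 692.22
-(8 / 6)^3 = -64 / 27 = -2.37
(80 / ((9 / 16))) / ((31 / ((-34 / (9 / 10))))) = -435200 / 2511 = -173.32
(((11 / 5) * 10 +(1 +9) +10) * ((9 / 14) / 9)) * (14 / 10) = 21 / 5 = 4.20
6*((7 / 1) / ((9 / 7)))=32.67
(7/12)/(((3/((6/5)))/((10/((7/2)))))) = 2/3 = 0.67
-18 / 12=-3 / 2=-1.50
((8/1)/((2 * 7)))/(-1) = -4/7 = -0.57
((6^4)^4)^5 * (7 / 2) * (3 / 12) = 156353671465264922715003417628258073449750051376401525248098304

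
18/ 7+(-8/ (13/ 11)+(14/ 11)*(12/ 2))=3442/ 1001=3.44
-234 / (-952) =117 / 476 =0.25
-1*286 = -286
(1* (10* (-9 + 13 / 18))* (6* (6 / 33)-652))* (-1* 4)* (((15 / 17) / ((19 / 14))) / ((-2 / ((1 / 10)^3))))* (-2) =-1493576 / 10659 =-140.12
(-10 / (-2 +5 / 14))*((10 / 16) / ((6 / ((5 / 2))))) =875 / 552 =1.59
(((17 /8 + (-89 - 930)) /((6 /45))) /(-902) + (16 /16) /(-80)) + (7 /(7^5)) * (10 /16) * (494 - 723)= 1452416523 /173256160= 8.38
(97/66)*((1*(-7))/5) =-679/330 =-2.06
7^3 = 343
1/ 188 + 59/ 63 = 11155/ 11844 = 0.94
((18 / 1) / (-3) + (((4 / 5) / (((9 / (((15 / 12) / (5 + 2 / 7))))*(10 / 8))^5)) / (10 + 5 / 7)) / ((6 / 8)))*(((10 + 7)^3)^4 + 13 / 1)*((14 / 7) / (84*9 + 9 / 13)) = -418683016846759678014135714509384 / 45314413294810996125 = -9239510928296.70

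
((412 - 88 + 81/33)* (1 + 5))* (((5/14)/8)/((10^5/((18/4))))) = 0.00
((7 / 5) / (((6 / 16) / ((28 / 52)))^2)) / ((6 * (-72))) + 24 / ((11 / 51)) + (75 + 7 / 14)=843691331 / 4517370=186.77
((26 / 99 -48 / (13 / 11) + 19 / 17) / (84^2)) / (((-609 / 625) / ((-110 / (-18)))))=2682578125 / 76922458704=0.03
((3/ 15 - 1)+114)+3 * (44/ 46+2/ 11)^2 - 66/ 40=147780719/ 1280180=115.44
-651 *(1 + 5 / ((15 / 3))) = -1302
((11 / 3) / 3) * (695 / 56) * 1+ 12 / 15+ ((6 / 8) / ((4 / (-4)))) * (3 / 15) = 39863 / 2520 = 15.82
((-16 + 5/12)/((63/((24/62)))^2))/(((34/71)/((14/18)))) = -1562/1634661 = -0.00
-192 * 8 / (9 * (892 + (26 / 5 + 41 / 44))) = -112640 / 592767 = -0.19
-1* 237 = -237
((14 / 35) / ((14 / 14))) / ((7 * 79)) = 2 / 2765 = 0.00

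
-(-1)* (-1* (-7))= 7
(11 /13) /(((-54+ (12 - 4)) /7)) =-77 /598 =-0.13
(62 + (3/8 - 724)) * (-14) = 37051/4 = 9262.75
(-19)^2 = 361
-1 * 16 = -16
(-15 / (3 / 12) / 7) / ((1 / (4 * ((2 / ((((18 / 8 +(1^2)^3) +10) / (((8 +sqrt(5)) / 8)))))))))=-1920 / 371 - 240 * sqrt(5) / 371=-6.62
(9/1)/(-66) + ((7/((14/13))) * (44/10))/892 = -5117/49060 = -0.10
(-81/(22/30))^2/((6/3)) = 1476225/242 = 6100.10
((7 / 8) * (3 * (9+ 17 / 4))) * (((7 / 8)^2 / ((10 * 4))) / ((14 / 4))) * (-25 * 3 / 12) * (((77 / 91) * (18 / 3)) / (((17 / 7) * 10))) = -1799721 / 7241728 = -0.25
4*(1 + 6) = 28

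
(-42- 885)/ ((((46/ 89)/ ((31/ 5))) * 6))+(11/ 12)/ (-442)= -1130457371/ 609960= -1853.33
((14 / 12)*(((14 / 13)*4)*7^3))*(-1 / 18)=-33614 / 351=-95.77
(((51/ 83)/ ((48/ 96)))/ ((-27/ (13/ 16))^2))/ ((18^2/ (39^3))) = 6311981/ 30979584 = 0.20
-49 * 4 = -196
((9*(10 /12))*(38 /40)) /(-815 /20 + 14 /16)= -57 /319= -0.18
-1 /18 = -0.06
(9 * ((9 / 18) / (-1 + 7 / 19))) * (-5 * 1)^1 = 285 / 8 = 35.62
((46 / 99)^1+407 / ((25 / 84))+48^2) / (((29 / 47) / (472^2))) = 95160762901376 / 71775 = 1325820451.43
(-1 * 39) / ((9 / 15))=-65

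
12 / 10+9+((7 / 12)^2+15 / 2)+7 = 18029 / 720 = 25.04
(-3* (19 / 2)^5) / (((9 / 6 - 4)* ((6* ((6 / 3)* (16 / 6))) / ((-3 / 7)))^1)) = -22284891 / 17920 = -1243.58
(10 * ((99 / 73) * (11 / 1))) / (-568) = -5445 / 20732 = -0.26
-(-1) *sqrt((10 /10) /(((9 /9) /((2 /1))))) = sqrt(2) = 1.41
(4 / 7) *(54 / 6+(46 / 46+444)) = 1816 / 7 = 259.43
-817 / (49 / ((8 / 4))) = -1634 / 49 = -33.35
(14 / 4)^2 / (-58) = -49 / 232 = -0.21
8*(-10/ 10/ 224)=-0.04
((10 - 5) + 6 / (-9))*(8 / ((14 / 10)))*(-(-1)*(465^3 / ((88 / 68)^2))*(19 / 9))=2658213691250 / 847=3138386884.59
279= 279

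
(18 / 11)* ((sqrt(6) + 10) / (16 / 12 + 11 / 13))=702* sqrt(6) / 935 + 1404 / 187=9.35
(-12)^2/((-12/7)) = -84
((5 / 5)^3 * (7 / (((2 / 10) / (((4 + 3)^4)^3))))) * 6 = 2906670312210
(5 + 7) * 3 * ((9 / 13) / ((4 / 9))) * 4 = 2916 / 13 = 224.31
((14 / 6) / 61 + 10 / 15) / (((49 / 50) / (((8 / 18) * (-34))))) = -292400 / 26901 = -10.87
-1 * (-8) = 8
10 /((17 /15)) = 8.82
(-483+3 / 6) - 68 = -1101 / 2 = -550.50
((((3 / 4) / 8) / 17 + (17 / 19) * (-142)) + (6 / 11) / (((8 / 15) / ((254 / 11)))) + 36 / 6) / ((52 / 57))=-365559549 / 3422848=-106.80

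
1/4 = 0.25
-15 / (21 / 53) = -265 / 7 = -37.86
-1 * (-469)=469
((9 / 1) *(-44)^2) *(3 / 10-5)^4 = 5313972609 / 625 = 8502356.17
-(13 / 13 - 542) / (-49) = -541 / 49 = -11.04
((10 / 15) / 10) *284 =284 / 15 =18.93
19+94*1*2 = 207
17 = 17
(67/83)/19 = 0.04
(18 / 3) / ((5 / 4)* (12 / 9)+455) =9 / 685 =0.01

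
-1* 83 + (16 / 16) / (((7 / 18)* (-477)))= -30795 / 371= -83.01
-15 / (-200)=0.08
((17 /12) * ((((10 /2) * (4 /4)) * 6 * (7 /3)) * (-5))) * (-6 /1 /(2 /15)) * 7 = 312375 /2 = 156187.50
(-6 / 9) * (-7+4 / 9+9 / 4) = 155 / 54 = 2.87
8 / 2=4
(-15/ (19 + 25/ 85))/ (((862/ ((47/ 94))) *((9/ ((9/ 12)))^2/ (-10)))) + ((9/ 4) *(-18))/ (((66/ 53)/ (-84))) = 407831982403/ 149284608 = 2731.91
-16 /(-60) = 4 /15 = 0.27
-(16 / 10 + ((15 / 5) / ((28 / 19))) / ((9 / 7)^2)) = -1529 / 540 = -2.83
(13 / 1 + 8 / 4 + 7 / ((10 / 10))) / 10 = 11 / 5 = 2.20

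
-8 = -8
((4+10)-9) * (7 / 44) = 35 / 44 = 0.80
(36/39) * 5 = 60/13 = 4.62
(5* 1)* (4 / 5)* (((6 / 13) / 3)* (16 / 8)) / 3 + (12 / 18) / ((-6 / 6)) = -10 / 39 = -0.26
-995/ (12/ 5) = -4975/ 12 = -414.58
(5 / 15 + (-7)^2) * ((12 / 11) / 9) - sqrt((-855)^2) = -84053 / 99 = -849.02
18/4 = 9/2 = 4.50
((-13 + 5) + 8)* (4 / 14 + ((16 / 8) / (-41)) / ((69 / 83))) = 0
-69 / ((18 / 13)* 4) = -12.46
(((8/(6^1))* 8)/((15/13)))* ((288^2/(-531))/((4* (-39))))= 8192/885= 9.26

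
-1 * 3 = -3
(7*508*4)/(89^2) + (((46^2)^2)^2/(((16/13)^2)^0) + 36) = 158797136489464436/7921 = 20047612231973.80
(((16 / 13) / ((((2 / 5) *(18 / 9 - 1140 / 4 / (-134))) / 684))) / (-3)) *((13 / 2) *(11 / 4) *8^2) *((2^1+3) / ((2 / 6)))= -1613145600 / 553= -2917080.65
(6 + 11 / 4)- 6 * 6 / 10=5.15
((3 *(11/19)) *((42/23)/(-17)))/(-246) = 231/304589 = 0.00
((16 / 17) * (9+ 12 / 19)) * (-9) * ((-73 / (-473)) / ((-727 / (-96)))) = -184674816 / 111070333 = -1.66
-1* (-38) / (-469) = -38 / 469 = -0.08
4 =4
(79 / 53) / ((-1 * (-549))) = 79 / 29097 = 0.00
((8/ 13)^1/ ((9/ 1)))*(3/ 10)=0.02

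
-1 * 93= -93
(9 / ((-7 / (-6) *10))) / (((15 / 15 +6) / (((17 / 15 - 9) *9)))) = -9558 / 1225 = -7.80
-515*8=-4120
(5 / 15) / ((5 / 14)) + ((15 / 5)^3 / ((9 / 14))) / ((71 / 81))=52024 / 1065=48.85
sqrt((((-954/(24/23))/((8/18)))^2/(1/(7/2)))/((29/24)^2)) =98739 * sqrt(14)/116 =3184.89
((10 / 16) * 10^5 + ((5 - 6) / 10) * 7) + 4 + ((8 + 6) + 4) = 625213 / 10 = 62521.30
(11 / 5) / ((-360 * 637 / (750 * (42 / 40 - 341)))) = 5753 / 2352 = 2.45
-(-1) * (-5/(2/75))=-375/2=-187.50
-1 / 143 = -0.01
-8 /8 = -1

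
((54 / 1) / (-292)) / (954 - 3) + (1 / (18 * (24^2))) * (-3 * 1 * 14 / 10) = -239747 / 399876480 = -0.00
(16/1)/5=3.20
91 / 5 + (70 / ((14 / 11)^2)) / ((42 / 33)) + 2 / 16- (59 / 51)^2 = 50.94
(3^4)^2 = 6561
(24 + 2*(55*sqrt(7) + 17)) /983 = 58 /983 + 110*sqrt(7) /983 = 0.36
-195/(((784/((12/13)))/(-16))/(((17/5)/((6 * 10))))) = 51/245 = 0.21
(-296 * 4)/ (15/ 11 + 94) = -13024/ 1049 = -12.42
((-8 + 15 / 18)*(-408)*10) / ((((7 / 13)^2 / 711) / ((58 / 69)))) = 67926683760 / 1127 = 60272124.01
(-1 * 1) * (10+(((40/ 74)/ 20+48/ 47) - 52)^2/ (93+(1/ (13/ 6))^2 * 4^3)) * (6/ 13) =-3743539647270/ 236156633011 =-15.85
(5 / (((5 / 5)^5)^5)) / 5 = 1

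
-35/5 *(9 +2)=-77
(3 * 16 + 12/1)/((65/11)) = 132/13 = 10.15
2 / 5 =0.40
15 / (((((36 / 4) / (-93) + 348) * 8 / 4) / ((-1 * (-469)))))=14539 / 1438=10.11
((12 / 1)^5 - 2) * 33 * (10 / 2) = 41056950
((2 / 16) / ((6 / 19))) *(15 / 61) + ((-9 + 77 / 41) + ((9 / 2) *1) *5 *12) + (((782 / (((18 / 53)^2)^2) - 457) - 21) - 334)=15287917056733 / 262544976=58229.71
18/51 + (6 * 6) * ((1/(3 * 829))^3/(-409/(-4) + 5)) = 4399399376930/12464964900531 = 0.35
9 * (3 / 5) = 27 / 5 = 5.40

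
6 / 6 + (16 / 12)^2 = 25 / 9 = 2.78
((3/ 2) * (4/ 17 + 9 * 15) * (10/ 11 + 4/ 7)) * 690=24659910/ 119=207226.13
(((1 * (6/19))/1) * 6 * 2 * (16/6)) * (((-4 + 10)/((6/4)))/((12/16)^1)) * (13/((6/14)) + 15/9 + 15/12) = 1792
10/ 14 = 5/ 7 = 0.71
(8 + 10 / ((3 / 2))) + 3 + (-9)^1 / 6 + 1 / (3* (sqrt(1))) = 33 / 2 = 16.50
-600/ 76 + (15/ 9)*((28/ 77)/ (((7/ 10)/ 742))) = 397850/ 627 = 634.53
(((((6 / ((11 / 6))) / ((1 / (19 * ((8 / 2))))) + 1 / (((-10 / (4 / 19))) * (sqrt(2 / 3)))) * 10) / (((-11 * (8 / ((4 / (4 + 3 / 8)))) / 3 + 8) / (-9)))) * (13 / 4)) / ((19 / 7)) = 3538080 / 3179-4914 * sqrt(6) / 104329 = 1112.84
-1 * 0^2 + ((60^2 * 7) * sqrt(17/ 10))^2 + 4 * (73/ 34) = 18352656146/ 17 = 1079568008.59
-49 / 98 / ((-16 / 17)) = 17 / 32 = 0.53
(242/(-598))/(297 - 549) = 121/75348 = 0.00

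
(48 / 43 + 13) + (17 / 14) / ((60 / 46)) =15.05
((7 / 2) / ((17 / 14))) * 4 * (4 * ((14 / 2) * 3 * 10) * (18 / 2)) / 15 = 98784 / 17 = 5810.82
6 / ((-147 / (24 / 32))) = -3 / 98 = -0.03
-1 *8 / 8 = -1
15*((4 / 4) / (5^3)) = 3 / 25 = 0.12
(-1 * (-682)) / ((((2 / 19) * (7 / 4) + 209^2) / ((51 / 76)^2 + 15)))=10143727 / 42050420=0.24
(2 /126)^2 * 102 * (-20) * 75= -17000 /441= -38.55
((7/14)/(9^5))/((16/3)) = 1/629856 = 0.00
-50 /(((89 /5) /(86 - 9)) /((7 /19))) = -134750 /1691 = -79.69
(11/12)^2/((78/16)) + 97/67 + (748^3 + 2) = 19684152099997/47034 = 418508995.62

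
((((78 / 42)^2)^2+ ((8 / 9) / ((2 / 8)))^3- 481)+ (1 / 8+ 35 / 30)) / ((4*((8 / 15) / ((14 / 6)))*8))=-29606018815 / 512096256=-57.81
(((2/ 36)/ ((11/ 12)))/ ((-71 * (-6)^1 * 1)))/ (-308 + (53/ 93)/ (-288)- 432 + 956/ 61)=-181536/ 924256868909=-0.00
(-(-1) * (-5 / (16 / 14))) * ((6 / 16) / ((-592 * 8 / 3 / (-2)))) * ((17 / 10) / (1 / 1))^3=-309519 / 30310400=-0.01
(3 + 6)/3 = 3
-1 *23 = -23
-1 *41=-41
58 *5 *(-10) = -2900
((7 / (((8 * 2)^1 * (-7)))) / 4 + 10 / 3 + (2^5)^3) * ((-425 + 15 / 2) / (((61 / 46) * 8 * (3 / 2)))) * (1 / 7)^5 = -51.16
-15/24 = -5/8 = -0.62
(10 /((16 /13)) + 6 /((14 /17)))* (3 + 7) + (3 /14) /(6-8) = 154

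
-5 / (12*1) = -5 / 12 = -0.42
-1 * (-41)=41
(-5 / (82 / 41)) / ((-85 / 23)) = 23 / 34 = 0.68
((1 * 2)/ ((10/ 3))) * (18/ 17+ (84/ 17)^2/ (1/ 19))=80622/ 289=278.97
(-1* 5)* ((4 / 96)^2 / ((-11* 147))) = 5 / 931392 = 0.00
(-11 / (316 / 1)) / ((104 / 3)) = -33 / 32864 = -0.00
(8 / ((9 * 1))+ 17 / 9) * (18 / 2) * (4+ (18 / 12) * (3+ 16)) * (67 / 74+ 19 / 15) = 783575 / 444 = 1764.81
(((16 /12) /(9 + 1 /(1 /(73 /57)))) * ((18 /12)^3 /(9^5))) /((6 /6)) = 0.00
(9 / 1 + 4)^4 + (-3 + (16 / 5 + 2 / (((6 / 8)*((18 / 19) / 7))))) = 3858422 / 135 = 28580.90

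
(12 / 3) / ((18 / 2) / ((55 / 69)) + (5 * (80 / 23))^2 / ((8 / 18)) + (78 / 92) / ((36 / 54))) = 0.01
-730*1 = -730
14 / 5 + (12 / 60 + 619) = 622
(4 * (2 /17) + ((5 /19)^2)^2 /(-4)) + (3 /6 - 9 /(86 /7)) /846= 75615510143 /161187789492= 0.47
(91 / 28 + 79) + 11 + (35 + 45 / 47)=129.21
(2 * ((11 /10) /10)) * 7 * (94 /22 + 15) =742 /25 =29.68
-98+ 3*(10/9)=-284/3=-94.67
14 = 14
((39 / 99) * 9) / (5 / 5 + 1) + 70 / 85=971 / 374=2.60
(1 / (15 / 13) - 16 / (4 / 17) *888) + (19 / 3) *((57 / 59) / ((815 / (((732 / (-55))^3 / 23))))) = -33332505490826819 / 552009789375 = -60383.90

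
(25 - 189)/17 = -164/17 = -9.65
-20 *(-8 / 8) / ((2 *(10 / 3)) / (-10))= -30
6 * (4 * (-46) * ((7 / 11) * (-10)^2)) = -772800 / 11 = -70254.55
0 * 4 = 0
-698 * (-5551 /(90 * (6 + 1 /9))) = 1937299 /275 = 7044.72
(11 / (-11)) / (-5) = 1 / 5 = 0.20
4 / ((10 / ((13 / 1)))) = 26 / 5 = 5.20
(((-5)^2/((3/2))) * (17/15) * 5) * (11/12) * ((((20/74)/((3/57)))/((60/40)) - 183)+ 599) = 36311.19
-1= -1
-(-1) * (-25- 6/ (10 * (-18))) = -749/ 30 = -24.97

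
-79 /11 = -7.18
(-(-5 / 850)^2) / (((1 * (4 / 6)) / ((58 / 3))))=-29 / 28900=-0.00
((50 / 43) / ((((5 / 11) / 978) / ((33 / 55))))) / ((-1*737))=-5868 / 2881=-2.04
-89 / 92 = -0.97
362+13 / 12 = 4357 / 12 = 363.08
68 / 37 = 1.84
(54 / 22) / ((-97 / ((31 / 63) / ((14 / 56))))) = -372 / 7469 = -0.05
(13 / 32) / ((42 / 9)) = 39 / 448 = 0.09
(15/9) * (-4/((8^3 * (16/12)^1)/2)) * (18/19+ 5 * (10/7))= -1345/8512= -0.16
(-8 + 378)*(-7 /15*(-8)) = 4144 /3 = 1381.33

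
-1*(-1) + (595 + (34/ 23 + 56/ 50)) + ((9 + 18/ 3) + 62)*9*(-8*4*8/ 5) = -20057726/ 575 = -34883.00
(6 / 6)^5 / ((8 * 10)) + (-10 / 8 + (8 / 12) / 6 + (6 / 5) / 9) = -143 / 144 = -0.99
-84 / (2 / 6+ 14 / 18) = -378 / 5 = -75.60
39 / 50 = 0.78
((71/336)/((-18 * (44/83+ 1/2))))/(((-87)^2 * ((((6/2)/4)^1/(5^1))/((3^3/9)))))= -29465/978490044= -0.00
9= 9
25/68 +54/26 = 2161/884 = 2.44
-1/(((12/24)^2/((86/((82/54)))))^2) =-86266944/1681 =-51318.82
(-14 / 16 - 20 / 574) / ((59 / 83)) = -173387 / 135464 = -1.28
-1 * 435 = -435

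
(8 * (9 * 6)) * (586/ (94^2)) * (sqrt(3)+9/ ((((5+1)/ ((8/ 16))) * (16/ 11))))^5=232340055369543/ 296486961152+2300051014659 * sqrt(3)/ 4632608768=1643.59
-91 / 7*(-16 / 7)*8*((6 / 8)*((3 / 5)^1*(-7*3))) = -11232 / 5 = -2246.40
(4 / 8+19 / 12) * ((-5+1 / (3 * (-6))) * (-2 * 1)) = 2275 / 108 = 21.06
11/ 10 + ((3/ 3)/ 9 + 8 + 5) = 1279/ 90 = 14.21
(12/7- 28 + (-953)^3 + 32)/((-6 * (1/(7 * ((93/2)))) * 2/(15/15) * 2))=187818528169/16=11738658010.56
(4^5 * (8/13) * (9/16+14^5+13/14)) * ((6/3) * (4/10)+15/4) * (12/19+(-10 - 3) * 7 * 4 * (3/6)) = -5313915492608/19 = -279679762768.84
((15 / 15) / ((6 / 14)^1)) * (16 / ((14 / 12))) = 32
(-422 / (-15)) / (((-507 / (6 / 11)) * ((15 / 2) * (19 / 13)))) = -1688 / 611325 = -0.00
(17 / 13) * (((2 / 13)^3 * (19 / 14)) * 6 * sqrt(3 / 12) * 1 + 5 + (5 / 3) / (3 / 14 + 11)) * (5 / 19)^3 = 79478108875 / 645881967003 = 0.12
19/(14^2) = 19/196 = 0.10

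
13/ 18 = 0.72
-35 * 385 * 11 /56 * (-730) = 7728875 /4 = 1932218.75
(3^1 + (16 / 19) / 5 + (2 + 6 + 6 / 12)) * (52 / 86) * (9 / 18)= 28821 / 8170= 3.53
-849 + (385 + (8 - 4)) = -460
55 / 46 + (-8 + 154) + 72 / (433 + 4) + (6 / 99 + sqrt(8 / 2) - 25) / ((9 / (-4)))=40897993 / 259578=157.56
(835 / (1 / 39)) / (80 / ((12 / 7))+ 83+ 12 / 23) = 172845 / 691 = 250.14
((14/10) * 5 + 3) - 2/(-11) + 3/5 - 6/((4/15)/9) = -21089/110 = -191.72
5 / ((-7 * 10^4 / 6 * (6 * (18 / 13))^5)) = -371293 / 34284321792000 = -0.00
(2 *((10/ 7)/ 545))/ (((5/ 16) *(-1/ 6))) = -384/ 3815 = -0.10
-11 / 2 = -5.50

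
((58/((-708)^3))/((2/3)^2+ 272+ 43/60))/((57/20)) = -725/3453611777442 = -0.00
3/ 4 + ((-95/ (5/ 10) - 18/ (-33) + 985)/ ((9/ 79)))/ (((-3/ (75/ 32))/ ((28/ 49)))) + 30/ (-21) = -5762329/ 1848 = -3118.14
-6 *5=-30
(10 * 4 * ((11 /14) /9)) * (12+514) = 115720 /63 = 1836.83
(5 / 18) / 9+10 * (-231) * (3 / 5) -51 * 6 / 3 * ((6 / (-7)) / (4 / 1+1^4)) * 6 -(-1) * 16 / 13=-1279.82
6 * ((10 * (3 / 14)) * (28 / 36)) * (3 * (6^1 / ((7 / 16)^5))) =188743680 / 16807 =11230.06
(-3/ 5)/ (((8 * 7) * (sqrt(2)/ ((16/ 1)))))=-3 * sqrt(2)/ 35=-0.12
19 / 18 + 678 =12223 / 18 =679.06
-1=-1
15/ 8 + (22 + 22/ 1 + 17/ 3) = 1237/ 24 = 51.54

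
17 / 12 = 1.42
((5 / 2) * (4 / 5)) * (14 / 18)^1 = 14 / 9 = 1.56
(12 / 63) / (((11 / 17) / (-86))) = -5848 / 231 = -25.32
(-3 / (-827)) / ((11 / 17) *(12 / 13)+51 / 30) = 6630 / 4198679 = 0.00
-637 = -637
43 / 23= 1.87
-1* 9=-9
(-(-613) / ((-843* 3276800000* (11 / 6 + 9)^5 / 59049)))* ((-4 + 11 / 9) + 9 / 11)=31600013301 / 183626666080000000000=0.00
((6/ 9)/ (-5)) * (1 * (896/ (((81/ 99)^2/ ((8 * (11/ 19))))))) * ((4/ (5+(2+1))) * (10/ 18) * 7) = -66784256/ 41553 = -1607.21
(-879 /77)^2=130.32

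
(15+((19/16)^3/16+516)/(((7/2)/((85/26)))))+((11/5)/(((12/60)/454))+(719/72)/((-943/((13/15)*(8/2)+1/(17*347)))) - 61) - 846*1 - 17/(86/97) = 879106600795993918343/192581087987957760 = 4564.86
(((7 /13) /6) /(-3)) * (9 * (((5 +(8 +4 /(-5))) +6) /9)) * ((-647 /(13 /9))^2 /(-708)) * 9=553819707 /398840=1388.58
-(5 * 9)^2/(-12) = 675/4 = 168.75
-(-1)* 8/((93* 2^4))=1/186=0.01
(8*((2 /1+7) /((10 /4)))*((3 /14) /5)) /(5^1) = 216 /875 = 0.25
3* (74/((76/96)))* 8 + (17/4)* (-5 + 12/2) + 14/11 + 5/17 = 31965421/14212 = 2249.19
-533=-533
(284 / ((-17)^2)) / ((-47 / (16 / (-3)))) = 4544 / 40749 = 0.11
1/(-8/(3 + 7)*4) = -5/16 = -0.31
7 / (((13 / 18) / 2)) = 252 / 13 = 19.38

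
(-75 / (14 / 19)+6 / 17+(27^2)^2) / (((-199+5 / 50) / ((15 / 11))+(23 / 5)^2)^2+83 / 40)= 4215293900 / 123380509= 34.16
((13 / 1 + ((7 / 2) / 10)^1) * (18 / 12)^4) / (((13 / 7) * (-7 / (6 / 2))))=-64881 / 4160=-15.60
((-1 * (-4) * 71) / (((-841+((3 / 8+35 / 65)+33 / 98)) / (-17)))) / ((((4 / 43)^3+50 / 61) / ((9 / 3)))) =21.02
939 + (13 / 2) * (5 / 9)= 942.61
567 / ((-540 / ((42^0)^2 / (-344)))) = 21 / 6880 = 0.00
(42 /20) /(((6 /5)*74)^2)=35 /131424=0.00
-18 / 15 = -6 / 5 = -1.20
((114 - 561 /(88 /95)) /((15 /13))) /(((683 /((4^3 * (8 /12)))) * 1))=-90896 /3415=-26.62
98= 98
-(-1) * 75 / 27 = 25 / 9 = 2.78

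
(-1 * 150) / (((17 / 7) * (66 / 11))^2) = -1225 / 1734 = -0.71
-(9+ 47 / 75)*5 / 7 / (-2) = 361 / 105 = 3.44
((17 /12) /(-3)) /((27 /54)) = -17 /18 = -0.94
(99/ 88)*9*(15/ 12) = 405/ 32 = 12.66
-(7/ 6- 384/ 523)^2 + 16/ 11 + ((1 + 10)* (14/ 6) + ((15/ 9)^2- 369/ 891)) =3173468665/ 108317484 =29.30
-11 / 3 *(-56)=616 / 3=205.33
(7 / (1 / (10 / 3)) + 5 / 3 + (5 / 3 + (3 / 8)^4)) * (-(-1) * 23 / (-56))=-7542229 / 688128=-10.96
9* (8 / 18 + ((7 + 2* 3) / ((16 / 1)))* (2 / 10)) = 437 / 80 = 5.46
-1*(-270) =270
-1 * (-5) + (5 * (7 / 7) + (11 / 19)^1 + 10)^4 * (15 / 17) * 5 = 575753336485 / 2215457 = 259880.17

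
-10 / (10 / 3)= -3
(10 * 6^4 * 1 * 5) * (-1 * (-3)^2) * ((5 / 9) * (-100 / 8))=4050000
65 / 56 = 1.16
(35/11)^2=1225/121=10.12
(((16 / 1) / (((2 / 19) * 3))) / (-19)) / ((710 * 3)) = -0.00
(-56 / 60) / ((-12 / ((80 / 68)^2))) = 280 / 2601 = 0.11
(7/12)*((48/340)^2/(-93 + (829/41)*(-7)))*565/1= -97293/3473780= -0.03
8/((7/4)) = 4.57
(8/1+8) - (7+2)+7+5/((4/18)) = 73/2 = 36.50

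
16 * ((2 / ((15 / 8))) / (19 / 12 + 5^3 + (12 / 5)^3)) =25600 / 210611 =0.12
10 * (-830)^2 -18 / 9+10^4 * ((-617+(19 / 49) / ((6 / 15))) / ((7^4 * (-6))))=2431602104606 / 352947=6889425.62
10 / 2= 5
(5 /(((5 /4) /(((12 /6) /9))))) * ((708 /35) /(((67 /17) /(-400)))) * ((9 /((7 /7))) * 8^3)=-3943956480 /469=-8409288.87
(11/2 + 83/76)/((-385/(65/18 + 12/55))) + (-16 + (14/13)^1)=-1881455461/125525400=-14.99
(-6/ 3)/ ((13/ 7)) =-14/ 13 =-1.08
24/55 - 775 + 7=-767.56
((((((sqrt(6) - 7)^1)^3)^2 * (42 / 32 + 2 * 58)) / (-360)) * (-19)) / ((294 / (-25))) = -64267400725 / 338688 + 203100785 * sqrt(6) / 2688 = -4674.65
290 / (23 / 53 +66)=15370 / 3521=4.37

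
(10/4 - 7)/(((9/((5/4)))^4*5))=-125/373248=-0.00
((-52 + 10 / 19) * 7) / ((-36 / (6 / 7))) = 8.58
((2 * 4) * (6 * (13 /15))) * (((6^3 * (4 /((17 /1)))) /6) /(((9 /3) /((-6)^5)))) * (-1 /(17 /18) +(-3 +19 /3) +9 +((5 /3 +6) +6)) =-32917487616 /1445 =-22780268.25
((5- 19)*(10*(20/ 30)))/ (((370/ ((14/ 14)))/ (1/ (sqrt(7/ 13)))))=-4*sqrt(91)/ 111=-0.34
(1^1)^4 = 1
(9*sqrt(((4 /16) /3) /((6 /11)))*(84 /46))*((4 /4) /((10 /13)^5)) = 23391459*sqrt(22) /4600000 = 23.85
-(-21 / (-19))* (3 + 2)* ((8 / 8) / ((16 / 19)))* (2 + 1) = -315 / 16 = -19.69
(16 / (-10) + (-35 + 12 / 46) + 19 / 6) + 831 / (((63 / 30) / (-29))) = -55587923 / 4830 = -11508.89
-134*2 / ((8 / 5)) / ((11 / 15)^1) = -228.41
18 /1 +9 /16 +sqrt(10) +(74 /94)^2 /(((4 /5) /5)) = sqrt(10) +792973 /35344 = 25.60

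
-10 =-10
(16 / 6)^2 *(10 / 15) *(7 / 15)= 896 / 405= 2.21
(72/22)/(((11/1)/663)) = 23868/121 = 197.26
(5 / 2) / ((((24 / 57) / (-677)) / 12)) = -192945 / 4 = -48236.25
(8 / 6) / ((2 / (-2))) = -4 / 3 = -1.33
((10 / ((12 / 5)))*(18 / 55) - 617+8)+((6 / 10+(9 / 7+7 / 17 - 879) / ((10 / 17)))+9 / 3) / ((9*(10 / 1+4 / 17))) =-752175569 / 1205820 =-623.79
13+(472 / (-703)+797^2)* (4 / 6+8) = 3870121749 / 703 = 5505151.85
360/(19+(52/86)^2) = 665640/35807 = 18.59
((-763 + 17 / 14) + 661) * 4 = -2822 / 7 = -403.14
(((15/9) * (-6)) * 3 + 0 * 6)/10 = -3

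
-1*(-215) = 215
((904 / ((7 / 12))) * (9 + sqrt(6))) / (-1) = -97632 / 7 -10848 * sqrt(6) / 7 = -17743.44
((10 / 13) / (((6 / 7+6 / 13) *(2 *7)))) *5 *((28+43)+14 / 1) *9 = 1275 / 8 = 159.38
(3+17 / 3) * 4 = 104 / 3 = 34.67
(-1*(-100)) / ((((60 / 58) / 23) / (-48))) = -106720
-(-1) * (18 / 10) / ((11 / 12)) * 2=216 / 55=3.93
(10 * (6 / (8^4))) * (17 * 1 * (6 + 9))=3825 / 1024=3.74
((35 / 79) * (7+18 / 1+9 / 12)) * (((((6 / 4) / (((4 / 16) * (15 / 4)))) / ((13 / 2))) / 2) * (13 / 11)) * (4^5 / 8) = 184576 / 869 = 212.40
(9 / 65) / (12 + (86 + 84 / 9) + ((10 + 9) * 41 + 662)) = 27 / 301925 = 0.00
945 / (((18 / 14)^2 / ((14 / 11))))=24010 / 33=727.58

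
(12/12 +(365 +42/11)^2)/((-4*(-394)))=86.31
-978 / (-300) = 3.26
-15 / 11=-1.36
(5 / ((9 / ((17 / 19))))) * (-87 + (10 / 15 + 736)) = 322.93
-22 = -22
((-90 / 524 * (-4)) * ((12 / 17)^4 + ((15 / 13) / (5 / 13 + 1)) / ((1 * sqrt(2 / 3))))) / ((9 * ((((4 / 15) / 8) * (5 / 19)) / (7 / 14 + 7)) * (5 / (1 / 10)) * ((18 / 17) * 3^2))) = 21888 / 643603 + 1615 * sqrt(6) / 28296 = 0.17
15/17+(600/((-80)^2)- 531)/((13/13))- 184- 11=-394413/544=-725.02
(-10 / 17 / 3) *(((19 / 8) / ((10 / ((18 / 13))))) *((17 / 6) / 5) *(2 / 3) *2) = -19 / 390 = -0.05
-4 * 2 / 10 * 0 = 0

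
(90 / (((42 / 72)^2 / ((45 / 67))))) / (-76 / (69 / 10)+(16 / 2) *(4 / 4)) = -2515050 / 42679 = -58.93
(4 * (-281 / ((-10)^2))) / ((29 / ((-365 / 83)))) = 20513 / 12035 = 1.70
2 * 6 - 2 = 10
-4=-4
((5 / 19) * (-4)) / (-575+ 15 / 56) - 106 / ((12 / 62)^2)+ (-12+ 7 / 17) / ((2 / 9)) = -53924459155 / 18712359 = -2881.76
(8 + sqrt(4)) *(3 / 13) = 30 / 13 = 2.31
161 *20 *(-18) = -57960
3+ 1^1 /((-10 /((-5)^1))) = 7 /2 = 3.50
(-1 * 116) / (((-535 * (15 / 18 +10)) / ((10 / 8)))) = 174 / 6955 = 0.03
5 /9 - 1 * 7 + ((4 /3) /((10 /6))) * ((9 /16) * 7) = -593 /180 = -3.29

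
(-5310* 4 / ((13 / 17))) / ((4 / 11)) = -992970 / 13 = -76382.31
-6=-6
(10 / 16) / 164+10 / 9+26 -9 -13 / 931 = 18.10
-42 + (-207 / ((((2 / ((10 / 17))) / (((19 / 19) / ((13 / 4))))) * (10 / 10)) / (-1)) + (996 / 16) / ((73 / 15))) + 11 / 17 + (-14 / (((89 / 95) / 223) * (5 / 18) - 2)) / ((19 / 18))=-31414554043 / 9837451676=-3.19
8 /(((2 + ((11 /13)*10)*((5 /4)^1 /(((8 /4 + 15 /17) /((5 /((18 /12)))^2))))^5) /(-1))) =-216838452716613 /595849917315815872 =-0.00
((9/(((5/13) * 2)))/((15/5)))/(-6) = -13/20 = -0.65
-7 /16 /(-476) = 1 /1088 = 0.00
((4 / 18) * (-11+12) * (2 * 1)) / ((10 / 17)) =34 / 45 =0.76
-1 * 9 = -9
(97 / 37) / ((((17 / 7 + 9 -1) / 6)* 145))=4074 / 391645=0.01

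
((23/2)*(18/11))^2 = 42849/121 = 354.12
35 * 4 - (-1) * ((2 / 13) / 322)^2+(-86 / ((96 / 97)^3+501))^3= 58969603189311985403552444541072721 / 421226581099316931062793720290421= 139.99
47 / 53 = 0.89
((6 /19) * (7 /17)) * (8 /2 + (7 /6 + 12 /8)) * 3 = 840 /323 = 2.60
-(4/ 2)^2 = -4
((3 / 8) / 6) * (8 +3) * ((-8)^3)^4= 47244640256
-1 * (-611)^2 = -373321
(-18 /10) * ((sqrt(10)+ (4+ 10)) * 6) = -756 /5 -54 * sqrt(10) /5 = -185.35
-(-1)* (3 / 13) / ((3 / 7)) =0.54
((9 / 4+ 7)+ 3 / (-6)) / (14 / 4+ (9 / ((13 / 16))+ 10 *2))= 455 / 1798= 0.25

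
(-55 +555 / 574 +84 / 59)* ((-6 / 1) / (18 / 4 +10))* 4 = 42760056 / 491057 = 87.08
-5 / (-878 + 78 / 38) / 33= 95 / 549219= 0.00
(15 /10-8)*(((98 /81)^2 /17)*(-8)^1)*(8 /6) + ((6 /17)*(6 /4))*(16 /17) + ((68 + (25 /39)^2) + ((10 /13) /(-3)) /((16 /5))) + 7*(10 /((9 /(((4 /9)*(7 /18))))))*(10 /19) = 11033272252681 /146123285256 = 75.51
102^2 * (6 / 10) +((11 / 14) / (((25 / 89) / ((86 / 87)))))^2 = 1448764378909 / 231800625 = 6250.05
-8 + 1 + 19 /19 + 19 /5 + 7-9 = -21 /5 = -4.20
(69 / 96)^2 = 529 / 1024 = 0.52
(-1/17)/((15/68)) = -4/15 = -0.27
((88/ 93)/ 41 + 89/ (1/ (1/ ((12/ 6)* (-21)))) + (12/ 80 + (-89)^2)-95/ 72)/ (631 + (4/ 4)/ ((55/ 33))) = 25359870463/ 2022964272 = 12.54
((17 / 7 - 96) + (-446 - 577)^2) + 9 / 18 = 14650103 / 14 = 1046435.93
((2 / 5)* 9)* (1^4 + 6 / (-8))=9 / 10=0.90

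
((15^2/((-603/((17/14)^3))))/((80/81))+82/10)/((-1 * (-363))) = 0.02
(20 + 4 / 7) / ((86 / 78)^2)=16.92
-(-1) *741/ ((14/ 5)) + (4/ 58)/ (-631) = 264.64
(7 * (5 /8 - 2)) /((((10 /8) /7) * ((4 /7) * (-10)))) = 3773 /400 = 9.43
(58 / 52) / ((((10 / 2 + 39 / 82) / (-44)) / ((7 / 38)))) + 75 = 8134619 / 110903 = 73.35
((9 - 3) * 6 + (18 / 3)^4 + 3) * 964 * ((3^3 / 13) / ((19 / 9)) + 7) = 2537845680 / 247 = 10274678.87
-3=-3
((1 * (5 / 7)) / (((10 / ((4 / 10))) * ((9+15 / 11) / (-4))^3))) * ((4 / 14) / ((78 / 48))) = -170368 / 589839705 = -0.00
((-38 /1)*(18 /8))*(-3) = 513 /2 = 256.50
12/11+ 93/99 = 67/33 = 2.03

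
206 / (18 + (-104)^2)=103 / 5417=0.02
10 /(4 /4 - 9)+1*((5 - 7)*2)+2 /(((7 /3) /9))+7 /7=97 /28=3.46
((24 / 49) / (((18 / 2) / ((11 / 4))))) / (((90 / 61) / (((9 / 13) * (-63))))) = -2013 / 455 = -4.42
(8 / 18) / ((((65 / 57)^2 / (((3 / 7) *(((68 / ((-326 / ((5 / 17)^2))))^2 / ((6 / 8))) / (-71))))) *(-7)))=577600 / 4514547064391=0.00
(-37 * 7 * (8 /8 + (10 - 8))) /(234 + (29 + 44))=-777 /307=-2.53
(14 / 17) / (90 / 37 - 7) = -518 / 2873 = -0.18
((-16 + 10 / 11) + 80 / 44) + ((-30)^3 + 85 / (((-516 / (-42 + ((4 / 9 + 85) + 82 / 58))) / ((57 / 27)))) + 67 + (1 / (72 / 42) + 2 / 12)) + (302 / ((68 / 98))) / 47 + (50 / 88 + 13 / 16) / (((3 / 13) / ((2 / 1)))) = -573981771235595 / 21306012552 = -26939.90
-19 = -19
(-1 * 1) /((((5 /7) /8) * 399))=-8 /285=-0.03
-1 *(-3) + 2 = 5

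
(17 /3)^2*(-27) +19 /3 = -2582 /3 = -860.67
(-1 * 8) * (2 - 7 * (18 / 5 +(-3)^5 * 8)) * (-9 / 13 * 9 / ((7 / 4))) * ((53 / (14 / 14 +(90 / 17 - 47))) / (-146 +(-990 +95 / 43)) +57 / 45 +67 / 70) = 12848517850275936 / 14923970425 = 860931.61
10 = 10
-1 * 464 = -464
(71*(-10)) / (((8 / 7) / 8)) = -4970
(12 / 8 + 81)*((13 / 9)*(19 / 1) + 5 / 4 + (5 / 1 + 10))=86515 / 24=3604.79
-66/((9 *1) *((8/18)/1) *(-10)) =33/20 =1.65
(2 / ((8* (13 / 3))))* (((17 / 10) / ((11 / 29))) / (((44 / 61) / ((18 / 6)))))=270657 / 251680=1.08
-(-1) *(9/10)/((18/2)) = 1/10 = 0.10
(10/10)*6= 6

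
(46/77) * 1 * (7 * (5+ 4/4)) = 276/11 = 25.09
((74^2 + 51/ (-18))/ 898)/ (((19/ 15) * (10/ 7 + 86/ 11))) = 12643015/ 24296288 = 0.52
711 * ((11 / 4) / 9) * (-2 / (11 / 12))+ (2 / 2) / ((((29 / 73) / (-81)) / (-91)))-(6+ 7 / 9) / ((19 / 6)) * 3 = 9958865 / 551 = 18074.17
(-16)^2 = 256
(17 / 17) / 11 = 1 / 11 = 0.09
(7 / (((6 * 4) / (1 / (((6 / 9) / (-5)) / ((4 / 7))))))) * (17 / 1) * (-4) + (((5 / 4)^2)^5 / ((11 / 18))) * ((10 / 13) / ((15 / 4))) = 825886955 / 9371648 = 88.13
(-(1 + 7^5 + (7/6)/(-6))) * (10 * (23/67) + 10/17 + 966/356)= -48597863561/429336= -113193.08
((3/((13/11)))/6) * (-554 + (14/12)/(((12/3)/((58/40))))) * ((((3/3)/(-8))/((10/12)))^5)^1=236753847/13312000000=0.02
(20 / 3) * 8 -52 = 4 / 3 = 1.33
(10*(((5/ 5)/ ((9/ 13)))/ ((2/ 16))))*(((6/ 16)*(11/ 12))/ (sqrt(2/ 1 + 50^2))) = 715*sqrt(278)/ 15012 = 0.79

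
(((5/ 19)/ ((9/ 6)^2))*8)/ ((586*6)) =40/ 150309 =0.00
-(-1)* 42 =42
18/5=3.60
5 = 5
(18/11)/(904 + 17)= 6/3377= 0.00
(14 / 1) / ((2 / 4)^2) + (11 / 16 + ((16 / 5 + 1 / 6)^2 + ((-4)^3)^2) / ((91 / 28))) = 61798591 / 46800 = 1320.48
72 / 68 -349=-5915 / 17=-347.94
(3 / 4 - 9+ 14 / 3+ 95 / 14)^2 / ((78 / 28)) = 72361 / 19656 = 3.68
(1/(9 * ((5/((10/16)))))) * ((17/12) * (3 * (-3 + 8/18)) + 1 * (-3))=-499/2592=-0.19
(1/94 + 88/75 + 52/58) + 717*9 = 1319741213/204450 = 6455.08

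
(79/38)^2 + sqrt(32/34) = 4 *sqrt(17)/17 + 6241/1444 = 5.29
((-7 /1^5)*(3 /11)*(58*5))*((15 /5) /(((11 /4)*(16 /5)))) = -45675 /242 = -188.74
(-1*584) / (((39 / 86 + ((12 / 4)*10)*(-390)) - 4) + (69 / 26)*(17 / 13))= 0.05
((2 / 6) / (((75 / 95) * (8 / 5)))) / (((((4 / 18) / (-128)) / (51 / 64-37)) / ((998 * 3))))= 65902431 / 4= 16475607.75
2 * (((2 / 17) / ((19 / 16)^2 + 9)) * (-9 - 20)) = -29696 / 45305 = -0.66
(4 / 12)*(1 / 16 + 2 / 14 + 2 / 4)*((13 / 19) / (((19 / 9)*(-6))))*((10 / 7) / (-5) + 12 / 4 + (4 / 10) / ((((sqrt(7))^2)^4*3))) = -0.03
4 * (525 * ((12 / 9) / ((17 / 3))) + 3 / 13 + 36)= 141228 / 221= 639.04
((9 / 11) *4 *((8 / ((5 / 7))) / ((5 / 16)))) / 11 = 32256 / 3025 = 10.66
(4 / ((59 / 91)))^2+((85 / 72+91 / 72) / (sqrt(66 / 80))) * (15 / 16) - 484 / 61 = 5 * sqrt(330) / 36+6397452 / 212341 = 32.65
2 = 2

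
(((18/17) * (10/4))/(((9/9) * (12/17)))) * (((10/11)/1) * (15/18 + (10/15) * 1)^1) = 225/44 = 5.11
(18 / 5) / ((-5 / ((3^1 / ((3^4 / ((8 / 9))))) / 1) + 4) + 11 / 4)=-16 / 645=-0.02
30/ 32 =15/ 16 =0.94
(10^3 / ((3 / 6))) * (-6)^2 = 72000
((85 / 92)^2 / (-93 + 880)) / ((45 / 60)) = 0.00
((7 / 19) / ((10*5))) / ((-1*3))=-7 / 2850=-0.00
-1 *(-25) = 25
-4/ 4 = -1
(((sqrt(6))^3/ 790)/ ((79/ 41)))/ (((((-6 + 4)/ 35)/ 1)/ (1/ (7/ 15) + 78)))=-69003*sqrt(6)/ 12482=-13.54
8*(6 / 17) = 48 / 17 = 2.82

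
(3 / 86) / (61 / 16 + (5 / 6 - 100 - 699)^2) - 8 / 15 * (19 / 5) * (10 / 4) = -299801849404 / 59171418285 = -5.07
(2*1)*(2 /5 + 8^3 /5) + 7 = 1063 /5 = 212.60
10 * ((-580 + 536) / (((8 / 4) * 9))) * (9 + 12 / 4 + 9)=-1540 / 3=-513.33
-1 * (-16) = 16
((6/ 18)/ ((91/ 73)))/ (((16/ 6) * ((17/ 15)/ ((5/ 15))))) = 0.03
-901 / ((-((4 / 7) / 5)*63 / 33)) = 49555 / 12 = 4129.58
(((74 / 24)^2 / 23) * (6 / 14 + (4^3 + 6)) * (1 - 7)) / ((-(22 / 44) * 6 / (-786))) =-88414127 / 1932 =-45763.01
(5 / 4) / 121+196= 196.01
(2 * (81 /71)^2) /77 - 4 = -1539506 /388157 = -3.97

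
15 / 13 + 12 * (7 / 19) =1377 / 247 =5.57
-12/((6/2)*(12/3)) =-1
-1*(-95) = 95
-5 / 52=-0.10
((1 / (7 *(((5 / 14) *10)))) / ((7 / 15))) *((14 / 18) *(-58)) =-58 / 15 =-3.87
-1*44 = -44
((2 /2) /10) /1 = 1 /10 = 0.10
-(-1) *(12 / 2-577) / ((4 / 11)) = -6281 / 4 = -1570.25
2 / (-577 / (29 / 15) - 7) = -29 / 4429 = -0.01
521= 521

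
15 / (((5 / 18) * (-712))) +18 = 6381 / 356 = 17.92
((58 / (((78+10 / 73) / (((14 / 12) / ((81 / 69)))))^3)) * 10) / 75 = 3869552099 / 243181959644160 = 0.00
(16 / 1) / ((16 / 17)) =17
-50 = -50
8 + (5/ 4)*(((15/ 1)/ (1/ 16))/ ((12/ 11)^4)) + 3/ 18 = 380137/ 1728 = 219.99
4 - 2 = 2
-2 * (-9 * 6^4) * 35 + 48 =816528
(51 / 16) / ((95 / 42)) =1071 / 760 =1.41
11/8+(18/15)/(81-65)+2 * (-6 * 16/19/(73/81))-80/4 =-825617/27740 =-29.76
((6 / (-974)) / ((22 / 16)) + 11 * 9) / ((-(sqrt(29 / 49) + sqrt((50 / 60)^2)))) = -779568930 / 969617 + 133640388 * sqrt(29) / 969617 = -61.77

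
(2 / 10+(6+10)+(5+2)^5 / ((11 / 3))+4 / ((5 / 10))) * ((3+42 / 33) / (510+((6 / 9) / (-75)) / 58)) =15544497060 / 402657629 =38.60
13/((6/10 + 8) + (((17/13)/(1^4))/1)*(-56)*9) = -845/42281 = -0.02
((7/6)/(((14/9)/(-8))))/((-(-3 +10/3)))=18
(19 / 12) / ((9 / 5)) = 95 / 108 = 0.88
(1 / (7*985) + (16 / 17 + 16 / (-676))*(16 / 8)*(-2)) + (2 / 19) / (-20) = -2766486133 / 752754730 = -3.68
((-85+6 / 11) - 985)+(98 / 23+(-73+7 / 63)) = -2591414 / 2277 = -1138.08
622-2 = 620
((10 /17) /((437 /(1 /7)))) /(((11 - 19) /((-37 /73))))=185 /15184876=0.00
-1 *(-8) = 8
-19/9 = -2.11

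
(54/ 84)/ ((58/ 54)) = 243/ 406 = 0.60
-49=-49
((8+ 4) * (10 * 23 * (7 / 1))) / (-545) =-3864 / 109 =-35.45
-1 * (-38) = 38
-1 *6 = -6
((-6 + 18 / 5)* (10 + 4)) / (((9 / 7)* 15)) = -392 / 225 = -1.74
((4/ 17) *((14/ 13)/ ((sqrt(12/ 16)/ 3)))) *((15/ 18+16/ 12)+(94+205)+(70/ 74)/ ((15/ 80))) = 3806824 *sqrt(3)/ 24531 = 268.79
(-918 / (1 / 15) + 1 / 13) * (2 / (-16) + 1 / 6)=-179009 / 312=-573.75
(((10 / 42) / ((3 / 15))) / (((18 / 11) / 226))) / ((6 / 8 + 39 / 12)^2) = 10.28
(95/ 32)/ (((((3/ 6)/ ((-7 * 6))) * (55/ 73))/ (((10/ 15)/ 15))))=-9709/ 660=-14.71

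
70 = 70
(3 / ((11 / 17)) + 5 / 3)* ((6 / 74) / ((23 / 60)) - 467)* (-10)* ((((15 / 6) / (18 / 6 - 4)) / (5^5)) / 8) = -10328162 / 3510375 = -2.94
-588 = -588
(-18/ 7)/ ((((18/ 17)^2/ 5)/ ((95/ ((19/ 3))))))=-7225/ 42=-172.02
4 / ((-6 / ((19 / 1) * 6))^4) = 521284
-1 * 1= -1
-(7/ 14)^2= -1/ 4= -0.25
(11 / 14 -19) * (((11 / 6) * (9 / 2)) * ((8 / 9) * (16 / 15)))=-142.48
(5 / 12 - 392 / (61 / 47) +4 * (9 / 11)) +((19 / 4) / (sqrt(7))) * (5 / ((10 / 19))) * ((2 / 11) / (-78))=-2402261 / 8052 - 361 * sqrt(7) / 24024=-298.38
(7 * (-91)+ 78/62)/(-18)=9854/279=35.32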